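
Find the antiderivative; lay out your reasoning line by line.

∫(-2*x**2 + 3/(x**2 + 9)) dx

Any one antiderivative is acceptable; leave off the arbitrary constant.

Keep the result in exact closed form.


Step 1. Rewrite: now ∫(-2*x**2) dx + ∫(3/(x**2 + 9)) dx.
Step 2. Evaluate the standard form: now -2*x**3/3 + ∫(3/(x**2 + 9)) dx.
Step 3. Evaluate the standard form: now -2*x**3/3 + atan(x/3).
Answer: -2*x**3/3 + atan(x/3).


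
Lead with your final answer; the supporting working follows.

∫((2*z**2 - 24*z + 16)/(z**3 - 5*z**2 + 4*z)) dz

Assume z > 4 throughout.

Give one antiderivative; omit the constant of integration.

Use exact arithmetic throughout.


The answer is 4*log(z) - 4*log(z - 4) + 2*log(z - 1).
Step 1. Decompose ∫((2*z**2 - 24*z + 16)/(z**3 - 5*z**2 + 4*z)) dz by partial fractions, (2*z**2 - 24*z + 16)/(z**3 - 5*z**2 + 4*z) = 2/(z - 1) - 4/(z - 4) + 4/z: now ∫(4/z) dz + ∫(-4/(z - 4)) dz + ∫(2/(z - 1)) dz.
Step 2. Evaluate the standard form [assuming z > 4]: now -4*log(z - 4) + ∫(4/z) dz + ∫(2/(z - 1)) dz.
Step 3. Evaluate the standard form [assuming z > 0]: now 4*log(z) - 4*log(z - 4) + ∫(2/(z - 1)) dz.
Step 4. Evaluate the standard form [assuming z > 1]: now 4*log(z) - 4*log(z - 4) + 2*log(z - 1).
Answer: 4*log(z) - 4*log(z - 4) + 2*log(z - 1).


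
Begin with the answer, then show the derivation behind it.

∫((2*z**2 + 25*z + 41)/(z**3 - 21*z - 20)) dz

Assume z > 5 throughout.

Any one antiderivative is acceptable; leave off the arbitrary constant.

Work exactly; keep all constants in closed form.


The answer is 4*log(z - 5) - log(z + 1) - log(z + 4).
Step 1. Decompose ∫((2*z**2 + 25*z + 41)/(z**3 - 21*z - 20)) dz by partial fractions, (2*z**2 + 25*z + 41)/(z**3 - 21*z - 20) = -1/(z + 4) - 1/(z + 1) + 4/(z - 5): now ∫(4/(z - 5)) dz + ∫(-1/(z + 1)) dz + ∫(-1/(z + 4)) dz.
Step 2. Evaluate the standard form [assuming z > -1]: now -log(z + 1) + ∫(4/(z - 5)) dz + ∫(-1/(z + 4)) dz.
Step 3. Evaluate the standard form [assuming z > -4]: now -log(z + 1) - log(z + 4) + ∫(4/(z - 5)) dz.
Step 4. Evaluate the standard form [assuming z > 5]: now 4*log(z - 5) - log(z + 1) - log(z + 4).
Answer: 4*log(z - 5) - log(z + 1) - log(z + 4).


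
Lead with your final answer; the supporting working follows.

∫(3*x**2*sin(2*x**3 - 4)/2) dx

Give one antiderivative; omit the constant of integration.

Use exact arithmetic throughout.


The answer is -cos(2*x**3 - 4)/4.
Step 1. Substitute u = x**3 - 2, turning ∫(3*x**2*sin(2*x**3 - 4)/2) dx into ∫(sin(2*u)/2) du: now ∫(sin(2*u)/2) du.
Step 2. Evaluate the standard form: now -cos(2*u)/4.
Step 3. Substitute back u = x**3 - 2: now -cos(2*x**3 - 4)/4.
Answer: -cos(2*x**3 - 4)/4.


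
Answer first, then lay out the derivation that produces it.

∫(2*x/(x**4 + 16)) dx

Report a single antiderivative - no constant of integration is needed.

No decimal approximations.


The answer is atan(x**2/4)/4.
Step 1. Substitute u = x**2, turning ∫(2*x/(x**4 + 16)) dx into ∫(1/(u**2 + 16)) du: now ∫(1/(u**2 + 16)) du.
Step 2. Evaluate the standard form: now atan(u/4)/4.
Step 3. Substitute back u = x**2: now atan(x**2/4)/4.
Answer: atan(x**2/4)/4.


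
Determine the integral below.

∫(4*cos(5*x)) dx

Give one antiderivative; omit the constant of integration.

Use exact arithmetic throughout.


Answer: 4*sin(5*x)/5.


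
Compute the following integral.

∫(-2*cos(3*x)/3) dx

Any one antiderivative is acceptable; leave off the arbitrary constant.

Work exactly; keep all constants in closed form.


Answer: -2*sin(3*x)/9.


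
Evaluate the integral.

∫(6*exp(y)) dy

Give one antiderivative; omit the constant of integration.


Answer: 6*exp(y).


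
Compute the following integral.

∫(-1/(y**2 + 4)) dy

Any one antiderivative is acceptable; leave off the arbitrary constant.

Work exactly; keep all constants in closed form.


Answer: -atan(y/2)/2.


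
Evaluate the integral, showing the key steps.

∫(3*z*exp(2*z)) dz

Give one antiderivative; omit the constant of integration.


Step 1. Integrate ∫(3*z*exp(2*z)) dz by parts with u = z, dv = (3*exp(2*z)) dz, so v = 3*exp(2*z)/2: now 3*z*exp(2*z)/2 + ∫(-3*exp(2*z)/2) dz.
Step 2. Evaluate the standard form: now 3*z*exp(2*z)/2 - 3*exp(2*z)/4.
Answer: 3*z*exp(2*z)/2 - 3*exp(2*z)/4.


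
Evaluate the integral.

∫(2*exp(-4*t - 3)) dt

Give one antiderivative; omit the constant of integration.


Answer: -exp(-4*t - 3)/2.


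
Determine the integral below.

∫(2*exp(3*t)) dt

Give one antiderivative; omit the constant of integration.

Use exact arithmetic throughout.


Answer: 2*exp(3*t)/3.


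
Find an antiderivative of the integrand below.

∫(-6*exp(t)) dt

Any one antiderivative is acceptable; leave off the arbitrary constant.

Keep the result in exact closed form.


Answer: -6*exp(t).


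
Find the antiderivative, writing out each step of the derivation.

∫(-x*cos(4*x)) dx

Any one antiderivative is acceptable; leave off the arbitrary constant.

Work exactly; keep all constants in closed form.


Step 1. Integrate ∫(-x*cos(4*x)) dx by parts with u = x, dv = (-cos(4*x)) dx, so v = -sin(4*x)/4: now -x*sin(4*x)/4 + ∫(sin(4*x)/4) dx.
Step 2. Evaluate the standard form: now -x*sin(4*x)/4 - cos(4*x)/16.
Answer: -x*sin(4*x)/4 - cos(4*x)/16.


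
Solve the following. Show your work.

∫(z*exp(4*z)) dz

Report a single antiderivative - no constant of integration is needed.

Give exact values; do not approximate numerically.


Step 1. Integrate ∫(z*exp(4*z)) dz by parts with u = z, dv = (exp(4*z)) dz, so v = exp(4*z)/4: now z*exp(4*z)/4 + ∫(-exp(4*z)/4) dz.
Step 2. Evaluate the standard form: now z*exp(4*z)/4 - exp(4*z)/16.
Answer: z*exp(4*z)/4 - exp(4*z)/16.


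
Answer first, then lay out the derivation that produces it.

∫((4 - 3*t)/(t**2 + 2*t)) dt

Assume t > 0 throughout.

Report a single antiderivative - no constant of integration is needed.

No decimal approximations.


The answer is 2*log(t) - 5*log(t + 2).
Step 1. Decompose ∫((4 - 3*t)/(t**2 + 2*t)) dt by partial fractions, (4 - 3*t)/(t**2 + 2*t) = -5/(t + 2) + 2/t: now ∫(2/t) dt + ∫(-5/(t + 2)) dt.
Step 2. Evaluate the standard form [assuming t > 0]: now 2*log(t) + ∫(-5/(t + 2)) dt.
Step 3. Evaluate the standard form [assuming t > -2]: now 2*log(t) - 5*log(t + 2).
Answer: 2*log(t) - 5*log(t + 2).


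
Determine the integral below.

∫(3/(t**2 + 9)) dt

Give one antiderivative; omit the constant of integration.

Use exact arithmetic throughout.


Answer: atan(t/3).


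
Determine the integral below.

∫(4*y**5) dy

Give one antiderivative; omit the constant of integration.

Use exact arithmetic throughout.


Answer: 2*y**6/3.


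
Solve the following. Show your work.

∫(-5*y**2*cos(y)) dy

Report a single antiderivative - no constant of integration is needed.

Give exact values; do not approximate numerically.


Step 1. Integrate ∫(-5*y**2*cos(y)) dy by parts with u = y**2, dv = (-5*cos(y)) dy, so v = -5*sin(y): now -5*y**2*sin(y) + ∫(10*y*sin(y)) dy.
Step 2. Integrate ∫(10*y*sin(y)) dy by parts with u = y, dv = (10*sin(y)) dy, so v = -10*cos(y): now -5*y**2*sin(y) - 10*y*cos(y) + ∫(10*cos(y)) dy.
Step 3. Evaluate the standard form: now -5*y**2*sin(y) - 10*y*cos(y) + 10*sin(y).
Answer: -5*y**2*sin(y) - 10*y*cos(y) + 10*sin(y).


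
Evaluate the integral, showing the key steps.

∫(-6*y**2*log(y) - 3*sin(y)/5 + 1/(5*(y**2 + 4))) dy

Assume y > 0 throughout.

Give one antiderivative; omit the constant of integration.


Step 1. Rewrite: now ∫(-6*y**2*log(y)) dy + ∫(1/(5*(y**2 + 4))) dy + ∫(-3*sin(y)/5) dy.
Step 2. Integrate ∫(-6*y**2*log(y)) dy by parts with u = log(y), dv = (-6*y**2) dy, so v = -2*y**3 [assuming y > 0]: now -2*y**3*log(y) + ∫(2*y**2) dy + ∫(1/(5*(y**2 + 4))) dy + ∫(-3*sin(y)/5) dy.
Step 3. Evaluate the standard form: now -2*y**3*log(y) + 2*y**3/3 + ∫(1/(5*(y**2 + 4))) dy + ∫(-3*sin(y)/5) dy.
Step 4. Evaluate the standard form: now -2*y**3*log(y) + 2*y**3/3 + 3*cos(y)/5 + ∫(1/(5*(y**2 + 4))) dy.
Step 5. Evaluate the standard form: now -2*y**3*log(y) + 2*y**3/3 + 3*cos(y)/5 + atan(y/2)/10.
Answer: -2*y**3*log(y) + 2*y**3/3 + 3*cos(y)/5 + atan(y/2)/10.


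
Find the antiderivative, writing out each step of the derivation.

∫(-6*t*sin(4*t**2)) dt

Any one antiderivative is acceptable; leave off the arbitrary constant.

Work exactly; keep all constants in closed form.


Step 1. Substitute u = t**2, turning ∫(-6*t*sin(4*t**2)) dt into ∫(-3*sin(4*u)) du: now ∫(-3*sin(4*u)) du.
Step 2. Evaluate the standard form: now 3*cos(4*u)/4.
Step 3. Substitute back u = t**2: now 3*cos(4*t**2)/4.
Answer: 3*cos(4*t**2)/4.


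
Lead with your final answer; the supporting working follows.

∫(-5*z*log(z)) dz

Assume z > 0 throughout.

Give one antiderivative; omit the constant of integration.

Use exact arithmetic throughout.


The answer is -5*z**2*log(z)/2 + 5*z**2/4.
Step 1. Integrate ∫(-5*z*log(z)) dz by parts with u = log(z), dv = (-5*z) dz, so v = -5*z**2/2 [assuming z > 0]: now -5*z**2*log(z)/2 + ∫(5*z/2) dz.
Step 2. Evaluate the standard form: now -5*z**2*log(z)/2 + 5*z**2/4.
Answer: -5*z**2*log(z)/2 + 5*z**2/4.


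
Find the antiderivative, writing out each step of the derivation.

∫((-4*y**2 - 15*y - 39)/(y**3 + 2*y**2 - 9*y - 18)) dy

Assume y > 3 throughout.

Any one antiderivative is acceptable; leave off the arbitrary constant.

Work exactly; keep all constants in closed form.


Step 1. Decompose ∫((-4*y**2 - 15*y - 39)/(y**3 + 2*y**2 - 9*y - 18)) dy by partial fractions, (-4*y**2 - 15*y - 39)/(y**3 + 2*y**2 - 9*y - 18) = -5/(y + 3) + 5/(y + 2) - 4/(y - 3): now ∫(-4/(y - 3)) dy + ∫(5/(y + 2)) dy + ∫(-5/(y + 3)) dy.
Step 2. Evaluate the standard form [assuming y > 3]: now -4*log(y - 3) + ∫(5/(y + 2)) dy + ∫(-5/(y + 3)) dy.
Step 3. Evaluate the standard form [assuming y > -3]: now -4*log(y - 3) - 5*log(y + 3) + ∫(5/(y + 2)) dy.
Step 4. Evaluate the standard form [assuming y > -2]: now -4*log(y - 3) + 5*log(y + 2) - 5*log(y + 3).
Answer: -4*log(y - 3) + 5*log(y + 2) - 5*log(y + 3).


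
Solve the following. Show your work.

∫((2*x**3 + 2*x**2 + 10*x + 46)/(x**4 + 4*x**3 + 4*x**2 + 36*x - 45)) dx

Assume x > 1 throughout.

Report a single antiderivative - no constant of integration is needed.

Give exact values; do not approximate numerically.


Step 1. Decompose ∫((2*x**3 + 2*x**2 + 10*x + 46)/(x**4 + 4*x**3 + 4*x**2 + 36*x - 45)) dx by partial fractions, (2*x**3 + 2*x**2 + 10*x + 46)/(x**4 + 4*x**3 + 4*x**2 + 36*x - 45) = -2/(x**2 + 9) + 1/(x + 5) + 1/(x - 1): now ∫(1/(x - 1)) dx + ∫(1/(x + 5)) dx + ∫(-2/(x**2 + 9)) dx.
Step 2. Evaluate the standard form [assuming x > -5]: now log(x + 5) + ∫(1/(x - 1)) dx + ∫(-2/(x**2 + 9)) dx.
Step 3. Evaluate the standard form [assuming x > 1]: now log(x - 1) + log(x + 5) + ∫(-2/(x**2 + 9)) dx.
Step 4. Evaluate the standard form: now log(x - 1) + log(x + 5) - 2*atan(x/3)/3.
Answer: log(x - 1) + log(x + 5) - 2*atan(x/3)/3.


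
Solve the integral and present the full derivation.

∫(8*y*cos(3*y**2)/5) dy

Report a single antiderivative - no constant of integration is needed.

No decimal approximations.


Step 1. Substitute u = y**2, turning ∫(8*y*cos(3*y**2)/5) dy into ∫(4*cos(3*u)/5) du: now ∫(4*cos(3*u)/5) du.
Step 2. Evaluate the standard form: now 4*sin(3*u)/15.
Step 3. Substitute back u = y**2: now 4*sin(3*y**2)/15.
Answer: 4*sin(3*y**2)/15.


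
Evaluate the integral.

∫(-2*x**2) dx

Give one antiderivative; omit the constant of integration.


Answer: -2*x**3/3.


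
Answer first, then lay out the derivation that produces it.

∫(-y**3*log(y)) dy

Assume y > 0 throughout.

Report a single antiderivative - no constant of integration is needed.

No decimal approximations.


The answer is -y**4*log(y)/4 + y**4/16.
Step 1. Integrate ∫(-y**3*log(y)) dy by parts with u = log(y), dv = (-y**3) dy, so v = -y**4/4 [assuming y > 0]: now -y**4*log(y)/4 + ∫(y**3/4) dy.
Step 2. Evaluate the standard form: now -y**4*log(y)/4 + y**4/16.
Answer: -y**4*log(y)/4 + y**4/16.


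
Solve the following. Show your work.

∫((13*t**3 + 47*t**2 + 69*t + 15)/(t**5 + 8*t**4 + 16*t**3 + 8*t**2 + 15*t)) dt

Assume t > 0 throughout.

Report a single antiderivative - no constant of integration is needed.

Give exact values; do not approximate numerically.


Step 1. Decompose ∫((13*t**3 + 47*t**2 + 69*t + 15)/(t**5 + 8*t**4 + 16*t**3 + 8*t**2 + 15*t)) dt by partial fractions, (13*t**3 + 47*t**2 + 69*t + 15)/(t**5 + 8*t**4 + 16*t**3 + 8*t**2 + 15*t) = 4/(t**2 + 1) - 3/(t + 5) + 2/(t + 3) + 1/t: now ∫(1/t) dt + ∫(2/(t + 3)) dt + ∫(-3/(t + 5)) dt + ∫(4/(t**2 + 1)) dt.
Step 2. Evaluate the standard form [assuming t > -3]: now 2*log(t + 3) + ∫(1/t) dt + ∫(-3/(t + 5)) dt + ∫(4/(t**2 + 1)) dt.
Step 3. Evaluate the standard form [assuming t > 0]: now log(t) + 2*log(t + 3) + ∫(-3/(t + 5)) dt + ∫(4/(t**2 + 1)) dt.
Step 4. Evaluate the standard form [assuming t > -5]: now log(t) + 2*log(t + 3) - 3*log(t + 5) + ∫(4/(t**2 + 1)) dt.
Step 5. Evaluate the standard form: now log(t) + 2*log(t + 3) - 3*log(t + 5) + 4*atan(t).
Answer: log(t) + 2*log(t + 3) - 3*log(t + 5) + 4*atan(t).


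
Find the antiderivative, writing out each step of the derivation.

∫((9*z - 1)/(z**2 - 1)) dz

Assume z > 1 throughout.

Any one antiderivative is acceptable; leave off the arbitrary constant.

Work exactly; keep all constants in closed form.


Step 1. Decompose ∫((9*z - 1)/(z**2 - 1)) dz by partial fractions, (9*z - 1)/(z**2 - 1) = 5/(z + 1) + 4/(z - 1): now ∫(4/(z - 1)) dz + ∫(5/(z + 1)) dz.
Step 2. Evaluate the standard form [assuming z > -1]: now 5*log(z + 1) + ∫(4/(z - 1)) dz.
Step 3. Evaluate the standard form [assuming z > 1]: now 4*log(z - 1) + 5*log(z + 1).
Answer: 4*log(z - 1) + 5*log(z + 1).


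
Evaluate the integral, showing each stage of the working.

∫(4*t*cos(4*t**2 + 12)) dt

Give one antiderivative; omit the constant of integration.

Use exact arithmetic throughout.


Step 1. Substitute u = t**2 + 3, turning ∫(4*t*cos(4*t**2 + 12)) dt into ∫(2*cos(4*u)) du: now ∫(2*cos(4*u)) du.
Step 2. Evaluate the standard form: now sin(4*u)/2.
Step 3. Substitute back u = t**2 + 3: now sin(4*t**2 + 12)/2.
Answer: sin(4*t**2 + 12)/2.


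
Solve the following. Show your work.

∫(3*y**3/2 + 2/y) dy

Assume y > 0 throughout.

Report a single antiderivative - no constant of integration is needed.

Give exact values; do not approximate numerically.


Step 1. Rewrite: now ∫(2/y) dy + ∫(3*y**3/2) dy.
Step 2. Evaluate the standard form: now 3*y**4/8 + ∫(2/y) dy.
Step 3. Evaluate the standard form [assuming y > 0]: now 3*y**4/8 + 2*log(y).
Answer: 3*y**4/8 + 2*log(y).


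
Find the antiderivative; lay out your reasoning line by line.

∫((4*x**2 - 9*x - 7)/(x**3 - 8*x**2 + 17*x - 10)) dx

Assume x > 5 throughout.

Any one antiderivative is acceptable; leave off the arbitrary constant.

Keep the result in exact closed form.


Step 1. Decompose ∫((4*x**2 - 9*x - 7)/(x**3 - 8*x**2 + 17*x - 10)) dx by partial fractions, (4*x**2 - 9*x - 7)/(x**3 - 8*x**2 + 17*x - 10) = -3/(x - 1) + 3/(x - 2) + 4/(x - 5): now ∫(4/(x - 5)) dx + ∫(3/(x - 2)) dx + ∫(-3/(x - 1)) dx.
Step 2. Evaluate the standard form [assuming x > 2]: now 3*log(x - 2) + ∫(4/(x - 5)) dx + ∫(-3/(x - 1)) dx.
Step 3. Evaluate the standard form [assuming x > 5]: now 4*log(x - 5) + 3*log(x - 2) + ∫(-3/(x - 1)) dx.
Step 4. Evaluate the standard form [assuming x > 1]: now 4*log(x - 5) + 3*log(x - 2) - 3*log(x - 1).
Answer: 4*log(x - 5) + 3*log(x - 2) - 3*log(x - 1).


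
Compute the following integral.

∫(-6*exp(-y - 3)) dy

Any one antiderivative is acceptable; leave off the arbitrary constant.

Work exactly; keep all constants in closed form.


Answer: 6*exp(-y - 3).


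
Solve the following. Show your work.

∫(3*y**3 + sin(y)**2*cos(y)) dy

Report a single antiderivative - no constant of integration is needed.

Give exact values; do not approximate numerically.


Step 1. Rewrite: now ∫(3*y**3) dy + ∫(sin(y)**2*cos(y)) dy.
Step 2. Substitute u = sin(y), turning ∫(sin(y)**2*cos(y)) dy into ∫(u**2) du: now ∫(u**2) du + ∫(3*y**3) dy.
Step 3. Evaluate the standard form: now u**3/3 + ∫(3*y**3) dy.
Step 4. Substitute back u = sin(y): now sin(y)**3/3 + ∫(3*y**3) dy.
Step 5. Evaluate the standard form: now 3*y**4/4 + sin(y)**3/3.
Answer: 3*y**4/4 + sin(y)**3/3.


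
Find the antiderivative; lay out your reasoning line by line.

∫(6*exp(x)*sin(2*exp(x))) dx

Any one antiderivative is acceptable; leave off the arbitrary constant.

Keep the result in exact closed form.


Step 1. Substitute u = exp(x), turning ∫(6*exp(x)*sin(2*exp(x))) dx into ∫(6*sin(2*u)) du: now ∫(6*sin(2*u)) du.
Step 2. Evaluate the standard form: now -3*cos(2*u).
Step 3. Substitute back u = exp(x): now -3*cos(2*exp(x)).
Answer: -3*cos(2*exp(x)).


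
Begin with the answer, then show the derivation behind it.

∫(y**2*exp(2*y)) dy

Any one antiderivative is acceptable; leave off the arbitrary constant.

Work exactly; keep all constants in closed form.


The answer is y**2*exp(2*y)/2 - y*exp(2*y)/2 + exp(2*y)/4.
Step 1. Integrate ∫(y**2*exp(2*y)) dy by parts with u = y**2, dv = (exp(2*y)) dy, so v = exp(2*y)/2: now y**2*exp(2*y)/2 + ∫(-y*exp(2*y)) dy.
Step 2. Integrate ∫(-y*exp(2*y)) dy by parts with u = y, dv = (-exp(2*y)) dy, so v = -exp(2*y)/2: now y**2*exp(2*y)/2 - y*exp(2*y)/2 + ∫(exp(2*y)/2) dy.
Step 3. Evaluate the standard form: now y**2*exp(2*y)/2 - y*exp(2*y)/2 + exp(2*y)/4.
Answer: y**2*exp(2*y)/2 - y*exp(2*y)/2 + exp(2*y)/4.


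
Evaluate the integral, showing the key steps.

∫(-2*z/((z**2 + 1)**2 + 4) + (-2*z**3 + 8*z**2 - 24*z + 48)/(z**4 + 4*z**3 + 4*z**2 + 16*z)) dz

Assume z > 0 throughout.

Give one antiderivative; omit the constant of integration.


Step 1. Rewrite: now ∫(-2*z/((z**2 + 1)**2 + 4)) dz + ∫((-2*z**3 + 8*z**2 - 24*z + 48)/(z**4 + 4*z**3 + 4*z**2 + 16*z)) dz.
Step 2. Substitute u = z**2 + 1, turning ∫(-2*z/((z**2 + 1)**2 + 4)) dz into ∫(-1/(u**2 + 4)) du: now ∫((-2*z**3 + 8*z**2 - 24*z + 48)/(z**4 + 4*z**3 + 4*z**2 + 16*z)) dz + ∫(-1/(u**2 + 4)) du.
Step 3. Evaluate the standard form: now -atan(u/2)/2 + ∫((-2*z**3 + 8*z**2 - 24*z + 48)/(z**4 + 4*z**3 + 4*z**2 + 16*z)) dz.
Step 4. Substitute back u = z**2 + 1: now -atan(z**2/2 + 1/2)/2 + ∫((-2*z**3 + 8*z**2 - 24*z + 48)/(z**4 + 4*z**3 + 4*z**2 + 16*z)) dz.
Step 5. Decompose ∫((-2*z**3 + 8*z**2 - 24*z + 48)/(z**4 + 4*z**3 + 4*z**2 + 16*z)) dz by partial fractions, (-2*z**3 + 8*z**2 - 24*z + 48)/(z**4 + 4*z**3 + 4*z**2 + 16*z) = -4/(z**2 + 4) - 5/(z + 4) + 3/z: now -atan(z**2/2 + 1/2)/2 + ∫(3/z) dz + ∫(-5/(z + 4)) dz + ∫(-4/(z**2 + 4)) dz.
Step 6. Evaluate the standard form [assuming z > 0]: now 3*log(z) - atan(z**2/2 + 1/2)/2 + ∫(-5/(z + 4)) dz + ∫(-4/(z**2 + 4)) dz.
Step 7. Evaluate the standard form [assuming z > -4]: now 3*log(z) - 5*log(z + 4) - atan(z**2/2 + 1/2)/2 + ∫(-4/(z**2 + 4)) dz.
Step 8. Evaluate the standard form: now 3*log(z) - 5*log(z + 4) - 2*atan(z/2) - atan(z**2/2 + 1/2)/2.
Answer: 3*log(z) - 5*log(z + 4) - 2*atan(z/2) - atan(z**2/2 + 1/2)/2.


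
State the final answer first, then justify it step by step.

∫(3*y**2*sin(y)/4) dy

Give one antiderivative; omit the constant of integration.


The answer is -3*y**2*cos(y)/4 + 3*y*sin(y)/2 + 3*cos(y)/2.
Step 1. Integrate ∫(3*y**2*sin(y)/4) dy by parts with u = y**2, dv = (3*sin(y)/4) dy, so v = -3*cos(y)/4: now -3*y**2*cos(y)/4 + ∫(3*y*cos(y)/2) dy.
Step 2. Integrate ∫(3*y*cos(y)/2) dy by parts with u = y, dv = (3*cos(y)/2) dy, so v = 3*sin(y)/2: now -3*y**2*cos(y)/4 + 3*y*sin(y)/2 + ∫(-3*sin(y)/2) dy.
Step 3. Evaluate the standard form: now -3*y**2*cos(y)/4 + 3*y*sin(y)/2 + 3*cos(y)/2.
Answer: -3*y**2*cos(y)/4 + 3*y*sin(y)/2 + 3*cos(y)/2.


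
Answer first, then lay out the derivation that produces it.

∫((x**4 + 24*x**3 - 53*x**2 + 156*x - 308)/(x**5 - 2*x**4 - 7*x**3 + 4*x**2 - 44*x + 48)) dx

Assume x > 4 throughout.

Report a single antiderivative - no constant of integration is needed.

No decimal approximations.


The answer is 3*log(x - 4) + 3*log(x - 1) - 5*log(x + 3) - 2*atan(x/2).
Step 1. Decompose ∫((x**4 + 24*x**3 - 53*x**2 + 156*x - 308)/(x**5 - 2*x**4 - 7*x**3 + 4*x**2 - 44*x + 48)) dx by partial fractions, (x**4 + 24*x**3 - 53*x**2 + 156*x - 308)/(x**5 - 2*x**4 - 7*x**3 + 4*x**2 - 44*x + 48) = -4/(x**2 + 4) - 5/(x + 3) + 3/(x - 1) + 3/(x - 4): now ∫(3/(x - 4)) dx + ∫(3/(x - 1)) dx + ∫(-5/(x + 3)) dx + ∫(-4/(x**2 + 4)) dx.
Step 2. Evaluate the standard form [assuming x > 4]: now 3*log(x - 4) + ∫(3/(x - 1)) dx + ∫(-5/(x + 3)) dx + ∫(-4/(x**2 + 4)) dx.
Step 3. Evaluate the standard form [assuming x > 1]: now 3*log(x - 4) + 3*log(x - 1) + ∫(-5/(x + 3)) dx + ∫(-4/(x**2 + 4)) dx.
Step 4. Evaluate the standard form [assuming x > -3]: now 3*log(x - 4) + 3*log(x - 1) - 5*log(x + 3) + ∫(-4/(x**2 + 4)) dx.
Step 5. Evaluate the standard form: now 3*log(x - 4) + 3*log(x - 1) - 5*log(x + 3) - 2*atan(x/2).
Answer: 3*log(x - 4) + 3*log(x - 1) - 5*log(x + 3) - 2*atan(x/2).


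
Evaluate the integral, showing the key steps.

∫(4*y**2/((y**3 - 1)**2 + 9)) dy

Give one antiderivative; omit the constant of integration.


Step 1. Substitute u = y**3 - 1, turning ∫(4*y**2/((y**3 - 1)**2 + 9)) dy into ∫(4/(3*(u**2 + 9))) du: now ∫(4/(3*(u**2 + 9))) du.
Step 2. Evaluate the standard form: now 4*atan(u/3)/9.
Step 3. Substitute back u = y**3 - 1: now 4*atan(y**3/3 - 1/3)/9.
Answer: 4*atan(y**3/3 - 1/3)/9.


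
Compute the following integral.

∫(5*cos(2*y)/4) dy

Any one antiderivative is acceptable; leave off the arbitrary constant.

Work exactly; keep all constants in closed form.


Answer: 5*sin(2*y)/8.


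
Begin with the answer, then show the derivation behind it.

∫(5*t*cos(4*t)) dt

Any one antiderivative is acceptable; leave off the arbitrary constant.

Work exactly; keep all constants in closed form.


The answer is 5*t*sin(4*t)/4 + 5*cos(4*t)/16.
Step 1. Integrate ∫(5*t*cos(4*t)) dt by parts with u = t, dv = (5*cos(4*t)) dt, so v = 5*sin(4*t)/4: now 5*t*sin(4*t)/4 + ∫(-5*sin(4*t)/4) dt.
Step 2. Evaluate the standard form: now 5*t*sin(4*t)/4 + 5*cos(4*t)/16.
Answer: 5*t*sin(4*t)/4 + 5*cos(4*t)/16.


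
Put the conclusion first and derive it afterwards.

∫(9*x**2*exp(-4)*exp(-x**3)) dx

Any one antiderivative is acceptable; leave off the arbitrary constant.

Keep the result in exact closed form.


The answer is -3*exp(-x**3 - 4).
Step 1. Substitute u = x**3 + 4, turning ∫(9*x**2*exp(-4)*exp(-x**3)) dx into ∫(3*exp(-u)) du: now ∫(3*exp(-u)) du.
Step 2. Evaluate the standard form: now -3*exp(-u).
Step 3. Substitute back u = x**3 + 4: now -3*exp(-x**3 - 4).
Answer: -3*exp(-x**3 - 4).


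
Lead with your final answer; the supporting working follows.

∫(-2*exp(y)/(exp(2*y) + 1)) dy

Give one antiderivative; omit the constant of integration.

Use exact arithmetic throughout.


The answer is -2*atan(exp(y)).
Step 1. Substitute u = exp(y), turning ∫(-2*exp(y)/(exp(2*y) + 1)) dy into ∫(-2/(u**2 + 1)) du: now ∫(-2/(u**2 + 1)) du.
Step 2. Evaluate the standard form: now -2*atan(u).
Step 3. Substitute back u = exp(y): now -2*atan(exp(y)).
Answer: -2*atan(exp(y)).


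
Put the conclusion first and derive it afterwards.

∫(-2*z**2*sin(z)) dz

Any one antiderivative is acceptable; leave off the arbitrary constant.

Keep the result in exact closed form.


The answer is 2*z**2*cos(z) - 4*z*sin(z) - 4*cos(z).
Step 1. Integrate ∫(-2*z**2*sin(z)) dz by parts with u = z**2, dv = (-2*sin(z)) dz, so v = 2*cos(z): now 2*z**2*cos(z) + ∫(-4*z*cos(z)) dz.
Step 2. Integrate ∫(-4*z*cos(z)) dz by parts with u = z, dv = (-4*cos(z)) dz, so v = -4*sin(z): now 2*z**2*cos(z) - 4*z*sin(z) + ∫(4*sin(z)) dz.
Step 3. Evaluate the standard form: now 2*z**2*cos(z) - 4*z*sin(z) - 4*cos(z).
Answer: 2*z**2*cos(z) - 4*z*sin(z) - 4*cos(z).


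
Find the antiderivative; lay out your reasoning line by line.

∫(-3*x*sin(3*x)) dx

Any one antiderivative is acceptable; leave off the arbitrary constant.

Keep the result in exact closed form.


Step 1. Integrate ∫(-3*x*sin(3*x)) dx by parts with u = x, dv = (-3*sin(3*x)) dx, so v = cos(3*x): now x*cos(3*x) + ∫(-cos(3*x)) dx.
Step 2. Evaluate the standard form: now x*cos(3*x) - sin(3*x)/3.
Answer: x*cos(3*x) - sin(3*x)/3.


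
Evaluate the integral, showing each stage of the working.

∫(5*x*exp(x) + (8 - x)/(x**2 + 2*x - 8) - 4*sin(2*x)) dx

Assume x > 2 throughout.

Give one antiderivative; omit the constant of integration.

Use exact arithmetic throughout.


Step 1. Rewrite: now ∫(5*x*exp(x)) dx + ∫((8 - x)/(x**2 + 2*x - 8)) dx + ∫(-4*sin(2*x)) dx.
Step 2. Decompose ∫((8 - x)/(x**2 + 2*x - 8)) dx by partial fractions, (8 - x)/(x**2 + 2*x - 8) = -2/(x + 4) + 1/(x - 2): now ∫(5*x*exp(x)) dx + ∫(1/(x - 2)) dx + ∫(-2/(x + 4)) dx + ∫(-4*sin(2*x)) dx.
Step 3. Evaluate the standard form [assuming x > 2]: now log(x - 2) + ∫(5*x*exp(x)) dx + ∫(-2/(x + 4)) dx + ∫(-4*sin(2*x)) dx.
Step 4. Evaluate the standard form [assuming x > -4]: now log(x - 2) - 2*log(x + 4) + ∫(5*x*exp(x)) dx + ∫(-4*sin(2*x)) dx.
Step 5. Evaluate the standard form: now log(x - 2) - 2*log(x + 4) + 2*cos(2*x) + ∫(5*x*exp(x)) dx.
Step 6. Integrate ∫(5*x*exp(x)) dx by parts with u = x, dv = (5*exp(x)) dx, so v = 5*exp(x): now 5*x*exp(x) + log(x - 2) - 2*log(x + 4) + 2*cos(2*x) + ∫(-5*exp(x)) dx.
Step 7. Evaluate the standard form: now 5*x*exp(x) - 5*exp(x) + log(x - 2) - 2*log(x + 4) + 2*cos(2*x).
Answer: 5*x*exp(x) - 5*exp(x) + log(x - 2) - 2*log(x + 4) + 2*cos(2*x).


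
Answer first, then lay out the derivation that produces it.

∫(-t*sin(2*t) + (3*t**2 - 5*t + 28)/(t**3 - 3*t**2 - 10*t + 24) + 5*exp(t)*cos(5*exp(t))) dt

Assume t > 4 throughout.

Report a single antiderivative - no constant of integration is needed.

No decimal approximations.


The answer is t*cos(2*t)/2 + 4*log(t - 4) - 3*log(t - 2) + 2*log(t + 3) - sin(2*t)/4 + sin(5*exp(t)).
Step 1. Rewrite: now ∫(-t*sin(2*t)) dt + ∫((3*t**2 - 5*t + 28)/(t**3 - 3*t**2 - 10*t + 24)) dt + ∫(5*exp(t)*cos(5*exp(t))) dt.
Step 2. Decompose ∫((3*t**2 - 5*t + 28)/(t**3 - 3*t**2 - 10*t + 24)) dt by partial fractions, (3*t**2 - 5*t + 28)/(t**3 - 3*t**2 - 10*t + 24) = 2/(t + 3) - 3/(t - 2) + 4/(t - 4): now ∫(-t*sin(2*t)) dt + ∫(5*exp(t)*cos(5*exp(t))) dt + ∫(4/(t - 4)) dt + ∫(-3/(t - 2)) dt + ∫(2/(t + 3)) dt.
Step 3. Evaluate the standard form [assuming t > 2]: now -3*log(t - 2) + ∫(-t*sin(2*t)) dt + ∫(5*exp(t)*cos(5*exp(t))) dt + ∫(4/(t - 4)) dt + ∫(2/(t + 3)) dt.
Step 4. Evaluate the standard form [assuming t > -3]: now -3*log(t - 2) + 2*log(t + 3) + ∫(-t*sin(2*t)) dt + ∫(5*exp(t)*cos(5*exp(t))) dt + ∫(4/(t - 4)) dt.
Step 5. Evaluate the standard form [assuming t > 4]: now 4*log(t - 4) - 3*log(t - 2) + 2*log(t + 3) + ∫(-t*sin(2*t)) dt + ∫(5*exp(t)*cos(5*exp(t))) dt.
Step 6. Substitute u = exp(t), turning ∫(5*exp(t)*cos(5*exp(t))) dt into ∫(5*cos(5*u)) du: now 4*log(t - 4) - 3*log(t - 2) + 2*log(t + 3) + ∫(-t*sin(2*t)) dt + ∫(5*cos(5*u)) du.
Step 7. Evaluate the standard form: now 4*log(t - 4) - 3*log(t - 2) + 2*log(t + 3) + sin(5*u) + ∫(-t*sin(2*t)) dt.
Step 8. Substitute back u = exp(t): now 4*log(t - 4) - 3*log(t - 2) + 2*log(t + 3) + sin(5*exp(t)) + ∫(-t*sin(2*t)) dt.
Step 9. Integrate ∫(-t*sin(2*t)) dt by parts with u = t, dv = (-sin(2*t)) dt, so v = cos(2*t)/2: now t*cos(2*t)/2 + 4*log(t - 4) - 3*log(t - 2) + 2*log(t + 3) + sin(5*exp(t)) + ∫(-cos(2*t)/2) dt.
Step 10. Evaluate the standard form: now t*cos(2*t)/2 + 4*log(t - 4) - 3*log(t - 2) + 2*log(t + 3) - sin(2*t)/4 + sin(5*exp(t)).
Answer: t*cos(2*t)/2 + 4*log(t - 4) - 3*log(t - 2) + 2*log(t + 3) - sin(2*t)/4 + sin(5*exp(t)).


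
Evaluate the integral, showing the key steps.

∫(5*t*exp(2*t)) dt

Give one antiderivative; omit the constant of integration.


Step 1. Integrate ∫(5*t*exp(2*t)) dt by parts with u = t, dv = (5*exp(2*t)) dt, so v = 5*exp(2*t)/2: now 5*t*exp(2*t)/2 + ∫(-5*exp(2*t)/2) dt.
Step 2. Evaluate the standard form: now 5*t*exp(2*t)/2 - 5*exp(2*t)/4.
Answer: 5*t*exp(2*t)/2 - 5*exp(2*t)/4.


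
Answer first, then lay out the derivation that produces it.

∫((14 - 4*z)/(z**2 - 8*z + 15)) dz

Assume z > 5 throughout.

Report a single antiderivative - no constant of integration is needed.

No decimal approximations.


The answer is -3*log(z - 5) - log(z - 3).
Step 1. Decompose ∫((14 - 4*z)/(z**2 - 8*z + 15)) dz by partial fractions, (14 - 4*z)/(z**2 - 8*z + 15) = -1/(z - 3) - 3/(z - 5): now ∫(-3/(z - 5)) dz + ∫(-1/(z - 3)) dz.
Step 2. Evaluate the standard form [assuming z > 3]: now -log(z - 3) + ∫(-3/(z - 5)) dz.
Step 3. Evaluate the standard form [assuming z > 5]: now -3*log(z - 5) - log(z - 3).
Answer: -3*log(z - 5) - log(z - 3).


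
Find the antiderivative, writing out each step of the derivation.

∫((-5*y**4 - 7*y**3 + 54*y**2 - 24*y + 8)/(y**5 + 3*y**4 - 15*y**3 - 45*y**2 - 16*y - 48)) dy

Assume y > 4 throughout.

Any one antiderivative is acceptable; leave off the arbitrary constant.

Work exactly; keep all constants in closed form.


Step 1. Decompose ∫((-5*y**4 - 7*y**3 + 54*y**2 - 24*y + 8)/(y**5 + 3*y**4 - 15*y**3 - 45*y**2 - 16*y - 48)) dy by partial fractions, (-5*y**4 - 7*y**3 + 54*y**2 - 24*y + 8)/(y**5 + 3*y**4 - 15*y**3 - 45*y**2 - 16*y - 48) = 1/(y**2 + 1) + 1/(y + 4) - 5/(y + 3) - 1/(y - 4): now ∫(-1/(y - 4)) dy + ∫(-5/(y + 3)) dy + ∫(1/(y + 4)) dy + ∫(1/(y**2 + 1)) dy.
Step 2. Evaluate the standard form [assuming y > -3]: now -5*log(y + 3) + ∫(-1/(y - 4)) dy + ∫(1/(y + 4)) dy + ∫(1/(y**2 + 1)) dy.
Step 3. Evaluate the standard form [assuming y > -4]: now -5*log(y + 3) + log(y + 4) + ∫(-1/(y - 4)) dy + ∫(1/(y**2 + 1)) dy.
Step 4. Evaluate the standard form [assuming y > 4]: now -log(y - 4) - 5*log(y + 3) + log(y + 4) + ∫(1/(y**2 + 1)) dy.
Step 5. Evaluate the standard form: now -log(y - 4) - 5*log(y + 3) + log(y + 4) + atan(y).
Answer: -log(y - 4) - 5*log(y + 3) + log(y + 4) + atan(y).


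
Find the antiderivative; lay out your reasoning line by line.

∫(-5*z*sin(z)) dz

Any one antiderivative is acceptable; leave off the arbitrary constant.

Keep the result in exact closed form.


Step 1. Integrate ∫(-5*z*sin(z)) dz by parts with u = z, dv = (-5*sin(z)) dz, so v = 5*cos(z): now 5*z*cos(z) + ∫(-5*cos(z)) dz.
Step 2. Evaluate the standard form: now 5*z*cos(z) - 5*sin(z).
Answer: 5*z*cos(z) - 5*sin(z).


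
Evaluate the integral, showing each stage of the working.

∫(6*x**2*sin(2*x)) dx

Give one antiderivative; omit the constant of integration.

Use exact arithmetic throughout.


Step 1. Integrate ∫(6*x**2*sin(2*x)) dx by parts with u = x**2, dv = (6*sin(2*x)) dx, so v = -3*cos(2*x): now -3*x**2*cos(2*x) + ∫(6*x*cos(2*x)) dx.
Step 2. Integrate ∫(6*x*cos(2*x)) dx by parts with u = x, dv = (6*cos(2*x)) dx, so v = 3*sin(2*x): now -3*x**2*cos(2*x) + 3*x*sin(2*x) + ∫(-3*sin(2*x)) dx.
Step 3. Evaluate the standard form: now -3*x**2*cos(2*x) + 3*x*sin(2*x) + 3*cos(2*x)/2.
Answer: -3*x**2*cos(2*x) + 3*x*sin(2*x) + 3*cos(2*x)/2.


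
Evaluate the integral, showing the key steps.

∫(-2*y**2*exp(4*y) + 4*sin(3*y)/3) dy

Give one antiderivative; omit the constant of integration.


Step 1. Rewrite: now ∫(-2*y**2*exp(4*y)) dy + ∫(4*sin(3*y)/3) dy.
Step 2. Integrate ∫(-2*y**2*exp(4*y)) dy by parts with u = y**2, dv = (-2*exp(4*y)) dy, so v = -exp(4*y)/2: now -y**2*exp(4*y)/2 + ∫(y*exp(4*y)) dy + ∫(4*sin(3*y)/3) dy.
Step 3. Integrate ∫(y*exp(4*y)) dy by parts with u = y, dv = (exp(4*y)) dy, so v = exp(4*y)/4: now -y**2*exp(4*y)/2 + y*exp(4*y)/4 + ∫(-exp(4*y)/4) dy + ∫(4*sin(3*y)/3) dy.
Step 4. Evaluate the standard form: now -y**2*exp(4*y)/2 + y*exp(4*y)/4 - exp(4*y)/16 + ∫(4*sin(3*y)/3) dy.
Step 5. Evaluate the standard form: now -y**2*exp(4*y)/2 + y*exp(4*y)/4 - exp(4*y)/16 - 4*cos(3*y)/9.
Answer: -y**2*exp(4*y)/2 + y*exp(4*y)/4 - exp(4*y)/16 - 4*cos(3*y)/9.


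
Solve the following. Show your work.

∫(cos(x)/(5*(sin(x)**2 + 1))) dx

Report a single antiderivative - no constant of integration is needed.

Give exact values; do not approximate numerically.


Step 1. Substitute u = sin(x), turning ∫(cos(x)/(5*(sin(x)**2 + 1))) dx into ∫(1/(5*(u**2 + 1))) du: now ∫(1/(5*(u**2 + 1))) du.
Step 2. Evaluate the standard form: now atan(u)/5.
Step 3. Substitute back u = sin(x): now atan(sin(x))/5.
Answer: atan(sin(x))/5.


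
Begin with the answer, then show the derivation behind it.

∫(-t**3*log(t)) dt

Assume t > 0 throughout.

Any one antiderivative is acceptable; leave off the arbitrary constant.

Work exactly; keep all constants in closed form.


The answer is -t**4*log(t)/4 + t**4/16.
Step 1. Integrate ∫(-t**3*log(t)) dt by parts with u = log(t), dv = (-t**3) dt, so v = -t**4/4 [assuming t > 0]: now -t**4*log(t)/4 + ∫(t**3/4) dt.
Step 2. Evaluate the standard form: now -t**4*log(t)/4 + t**4/16.
Answer: -t**4*log(t)/4 + t**4/16.


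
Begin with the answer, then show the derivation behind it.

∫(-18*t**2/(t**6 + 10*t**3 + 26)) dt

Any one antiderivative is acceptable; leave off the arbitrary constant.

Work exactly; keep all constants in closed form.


The answer is -6*atan(t**3 + 5).
Step 1. Substitute u = t**3 + 5, turning ∫(-18*t**2/(t**6 + 10*t**3 + 26)) dt into ∫(-6/(u**2 + 1)) du: now ∫(-6/(u**2 + 1)) du.
Step 2. Evaluate the standard form: now -6*atan(u).
Step 3. Substitute back u = t**3 + 5: now -6*atan(t**3 + 5).
Answer: -6*atan(t**3 + 5).


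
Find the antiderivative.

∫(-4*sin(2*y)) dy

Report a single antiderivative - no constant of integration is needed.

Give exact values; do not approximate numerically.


Answer: 2*cos(2*y).


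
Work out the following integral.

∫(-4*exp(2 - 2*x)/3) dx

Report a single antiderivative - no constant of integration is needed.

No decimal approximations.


Answer: 2*exp(2 - 2*x)/3.


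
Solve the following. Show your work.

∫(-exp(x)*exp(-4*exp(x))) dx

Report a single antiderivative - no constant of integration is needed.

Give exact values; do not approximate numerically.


Step 1. Substitute u = exp(x), turning ∫(-exp(x)*exp(-4*exp(x))) dx into ∫(-exp(-4*u)) du: now ∫(-exp(-4*u)) du.
Step 2. Evaluate the standard form: now exp(-4*u)/4.
Step 3. Substitute back u = exp(x): now exp(-4*exp(x))/4.
Answer: exp(-4*exp(x))/4.


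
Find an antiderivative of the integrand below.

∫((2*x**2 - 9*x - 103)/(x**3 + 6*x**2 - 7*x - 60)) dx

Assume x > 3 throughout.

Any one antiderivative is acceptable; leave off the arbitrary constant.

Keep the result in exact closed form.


Answer: -2*log(x - 3) + 5*log(x + 4) - log(x + 5).


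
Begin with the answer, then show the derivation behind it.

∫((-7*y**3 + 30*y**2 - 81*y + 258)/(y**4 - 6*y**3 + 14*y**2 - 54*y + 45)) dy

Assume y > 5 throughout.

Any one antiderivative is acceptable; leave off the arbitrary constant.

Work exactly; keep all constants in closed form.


The answer is -2*log(y - 5) - 5*log(y - 1) + atan(y/3).
Step 1. Decompose ∫((-7*y**3 + 30*y**2 - 81*y + 258)/(y**4 - 6*y**3 + 14*y**2 - 54*y + 45)) dy by partial fractions, (-7*y**3 + 30*y**2 - 81*y + 258)/(y**4 - 6*y**3 + 14*y**2 - 54*y + 45) = 3/(y**2 + 9) - 5/(y - 1) - 2/(y - 5): now ∫(-2/(y - 5)) dy + ∫(-5/(y - 1)) dy + ∫(3/(y**2 + 9)) dy.
Step 2. Evaluate the standard form [assuming y > 5]: now -2*log(y - 5) + ∫(-5/(y - 1)) dy + ∫(3/(y**2 + 9)) dy.
Step 3. Evaluate the standard form [assuming y > 1]: now -2*log(y - 5) - 5*log(y - 1) + ∫(3/(y**2 + 9)) dy.
Step 4. Evaluate the standard form: now -2*log(y - 5) - 5*log(y - 1) + atan(y/3).
Answer: -2*log(y - 5) - 5*log(y - 1) + atan(y/3).


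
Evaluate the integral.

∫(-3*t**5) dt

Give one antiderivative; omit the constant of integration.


Answer: -t**6/2.


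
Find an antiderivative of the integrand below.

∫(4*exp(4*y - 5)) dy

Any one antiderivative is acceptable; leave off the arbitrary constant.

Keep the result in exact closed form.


Answer: exp(4*y - 5).


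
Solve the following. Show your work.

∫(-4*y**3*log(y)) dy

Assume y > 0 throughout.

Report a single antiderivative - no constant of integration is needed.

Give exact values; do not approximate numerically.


Step 1. Integrate ∫(-4*y**3*log(y)) dy by parts with u = log(y), dv = (-4*y**3) dy, so v = -y**4 [assuming y > 0]: now -y**4*log(y) + ∫(y**3) dy.
Step 2. Evaluate the standard form: now -y**4*log(y) + y**4/4.
Answer: -y**4*log(y) + y**4/4.


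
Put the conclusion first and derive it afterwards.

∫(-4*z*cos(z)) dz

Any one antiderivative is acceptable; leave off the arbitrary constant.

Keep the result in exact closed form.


The answer is -4*z*sin(z) - 4*cos(z).
Step 1. Integrate ∫(-4*z*cos(z)) dz by parts with u = z, dv = (-4*cos(z)) dz, so v = -4*sin(z): now -4*z*sin(z) + ∫(4*sin(z)) dz.
Step 2. Evaluate the standard form: now -4*z*sin(z) - 4*cos(z).
Answer: -4*z*sin(z) - 4*cos(z).


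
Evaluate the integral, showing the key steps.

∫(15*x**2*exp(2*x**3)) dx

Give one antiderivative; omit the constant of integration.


Step 1. Substitute u = x**3, turning ∫(15*x**2*exp(2*x**3)) dx into ∫(5*exp(2*u)) du: now ∫(5*exp(2*u)) du.
Step 2. Evaluate the standard form: now 5*exp(2*u)/2.
Step 3. Substitute back u = x**3: now 5*exp(2*x**3)/2.
Answer: 5*exp(2*x**3)/2.


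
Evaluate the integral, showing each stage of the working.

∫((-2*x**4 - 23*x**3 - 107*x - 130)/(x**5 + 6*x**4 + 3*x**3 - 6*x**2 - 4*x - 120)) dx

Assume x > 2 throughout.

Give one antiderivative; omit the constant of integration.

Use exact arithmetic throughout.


Step 1. Decompose ∫((-2*x**4 - 23*x**3 - 107*x - 130)/(x**5 + 6*x**4 + 3*x**3 - 6*x**2 - 4*x - 120)) dx by partial fractions, (-2*x**4 - 23*x**3 - 107*x - 130)/(x**5 + 6*x**4 + 3*x**3 - 6*x**2 - 4*x - 120) = 3/(x**2 + 4) + 5/(x + 5) - 5/(x + 3) - 2/(x - 2): now ∫(-2/(x - 2)) dx + ∫(-5/(x + 3)) dx + ∫(5/(x + 5)) dx + ∫(3/(x**2 + 4)) dx.
Step 2. Evaluate the standard form [assuming x > -5]: now 5*log(x + 5) + ∫(-2/(x - 2)) dx + ∫(-5/(x + 3)) dx + ∫(3/(x**2 + 4)) dx.
Step 3. Evaluate the standard form [assuming x > -3]: now -5*log(x + 3) + 5*log(x + 5) + ∫(-2/(x - 2)) dx + ∫(3/(x**2 + 4)) dx.
Step 4. Evaluate the standard form [assuming x > 2]: now -2*log(x - 2) - 5*log(x + 3) + 5*log(x + 5) + ∫(3/(x**2 + 4)) dx.
Step 5. Evaluate the standard form: now -2*log(x - 2) - 5*log(x + 3) + 5*log(x + 5) + 3*atan(x/2)/2.
Answer: -2*log(x - 2) - 5*log(x + 3) + 5*log(x + 5) + 3*atan(x/2)/2.


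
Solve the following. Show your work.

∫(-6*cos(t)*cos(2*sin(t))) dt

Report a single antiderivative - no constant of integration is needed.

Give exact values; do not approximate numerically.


Step 1. Substitute u = sin(t), turning ∫(-6*cos(t)*cos(2*sin(t))) dt into ∫(-6*cos(2*u)) du: now ∫(-6*cos(2*u)) du.
Step 2. Evaluate the standard form: now -3*sin(2*u).
Step 3. Substitute back u = sin(t): now -3*sin(2*sin(t)).
Answer: -3*sin(2*sin(t)).


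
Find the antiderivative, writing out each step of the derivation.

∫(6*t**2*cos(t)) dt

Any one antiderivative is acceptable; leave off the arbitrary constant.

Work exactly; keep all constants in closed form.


Step 1. Integrate ∫(6*t**2*cos(t)) dt by parts with u = t**2, dv = (6*cos(t)) dt, so v = 6*sin(t): now 6*t**2*sin(t) + ∫(-12*t*sin(t)) dt.
Step 2. Integrate ∫(-12*t*sin(t)) dt by parts with u = t, dv = (-12*sin(t)) dt, so v = 12*cos(t): now 6*t**2*sin(t) + 12*t*cos(t) + ∫(-12*cos(t)) dt.
Step 3. Evaluate the standard form: now 6*t**2*sin(t) + 12*t*cos(t) - 12*sin(t).
Answer: 6*t**2*sin(t) + 12*t*cos(t) - 12*sin(t).


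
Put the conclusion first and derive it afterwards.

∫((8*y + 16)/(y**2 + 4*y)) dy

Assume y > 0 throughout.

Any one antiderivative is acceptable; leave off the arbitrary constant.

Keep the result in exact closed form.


The answer is 4*log(y) + 4*log(y + 4).
Step 1. Decompose ∫((8*y + 16)/(y**2 + 4*y)) dy by partial fractions, (8*y + 16)/(y**2 + 4*y) = 4/(y + 4) + 4/y: now ∫(4/y) dy + ∫(4/(y + 4)) dy.
Step 2. Evaluate the standard form [assuming y > -4]: now 4*log(y + 4) + ∫(4/y) dy.
Step 3. Evaluate the standard form [assuming y > 0]: now 4*log(y) + 4*log(y + 4).
Answer: 4*log(y) + 4*log(y + 4).
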